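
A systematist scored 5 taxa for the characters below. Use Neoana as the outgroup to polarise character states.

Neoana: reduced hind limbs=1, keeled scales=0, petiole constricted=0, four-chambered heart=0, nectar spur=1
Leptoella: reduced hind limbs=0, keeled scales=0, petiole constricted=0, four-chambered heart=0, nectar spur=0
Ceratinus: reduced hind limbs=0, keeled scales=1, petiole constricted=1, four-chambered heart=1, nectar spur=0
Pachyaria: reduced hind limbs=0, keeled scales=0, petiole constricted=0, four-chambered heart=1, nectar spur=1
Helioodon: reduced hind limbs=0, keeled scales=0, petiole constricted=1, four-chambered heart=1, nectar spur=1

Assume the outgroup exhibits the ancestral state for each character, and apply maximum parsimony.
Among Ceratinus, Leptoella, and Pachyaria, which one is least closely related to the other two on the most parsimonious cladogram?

Leptoella

Character polarity is set by the outgroup: the derived state is whichever differs from the outgroup's state, so for reduced hind limbs, nectar spur the derived state is '0', and for the remaining characters it is '1'.
reduced hind limbs (derived state '0') is shared by all ingroup taxa — unites the whole ingroup.
keeled scales: derived state '1' in Ceratinus only — an autapomorphy, so it tells us nothing about relationships among taxa.
petiole constricted (derived state '1') is shared by Ceratinus and Helioodon — a synapomorphy uniting that clade.
four-chambered heart: derived state '1' in Ceratinus, Helioodon, and Pachyaria only — synapomorphy for {Ceratinus, Helioodon, Pachyaria}.
nectar spur (state '0') occurs in Ceratinus and Leptoella but conflicts with the nesting implied by the other characters — most parsimoniously interpreted as homoplasy.
Most parsimonious ingroup topology: (Leptoella,((Ceratinus,Helioodon),Pachyaria)).
Ceratinus and Pachyaria share a more recent common ancestor with each other than either does with Leptoella, so Leptoella is the least closely related of the three.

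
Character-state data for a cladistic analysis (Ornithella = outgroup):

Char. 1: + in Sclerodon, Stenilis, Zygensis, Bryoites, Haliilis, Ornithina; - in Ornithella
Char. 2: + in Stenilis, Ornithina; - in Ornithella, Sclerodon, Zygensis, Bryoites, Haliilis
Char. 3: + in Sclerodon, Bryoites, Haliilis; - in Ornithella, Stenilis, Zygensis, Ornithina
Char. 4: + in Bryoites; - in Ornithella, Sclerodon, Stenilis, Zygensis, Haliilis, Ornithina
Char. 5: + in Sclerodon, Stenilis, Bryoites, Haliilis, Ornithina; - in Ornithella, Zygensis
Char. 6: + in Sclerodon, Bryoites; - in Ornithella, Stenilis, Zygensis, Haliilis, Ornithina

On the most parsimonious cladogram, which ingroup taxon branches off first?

The outgroup has state '-' for every character, so '+' is the derived state throughout.
All ingroup taxa share the derived state '+' for Char. 1; it defines the ingroup but does not resolve relationships within it.
Char. 2: derived state '+' in Ornithina and Stenilis only — synapomorphy for {Ornithina, Stenilis}.
Char. 3: derived state '+' in Bryoites, Haliilis, and Sclerodon only — synapomorphy for {Bryoites, Haliilis, Sclerodon}.
Char. 4: derived state '+' in Bryoites only — an autapomorphy, so it tells us nothing about relationships among taxa.
Char. 5: derived state '+' in Bryoites, Haliilis, Ornithina, Sclerodon, and Stenilis only — synapomorphy for {Bryoites, Haliilis, Ornithina, Sclerodon, Stenilis}.
Char. 6 (derived state '+') is shared by Bryoites and Sclerodon — a synapomorphy uniting that clade.
Most parsimonious ingroup topology: ((((Sclerodon,Bryoites),Haliilis),(Stenilis,Ornithina)),Zygensis).
Zygensis is sister to the clade containing all other ingroup taxa, so it is the earliest-diverging (most basal) ingroup lineage.

Zygensis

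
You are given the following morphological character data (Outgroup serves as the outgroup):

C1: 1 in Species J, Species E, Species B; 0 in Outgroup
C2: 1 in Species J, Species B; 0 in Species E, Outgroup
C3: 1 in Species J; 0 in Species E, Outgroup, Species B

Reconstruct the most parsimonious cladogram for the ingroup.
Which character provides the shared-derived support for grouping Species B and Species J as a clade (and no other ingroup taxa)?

The outgroup has state '0' for every character, so '1' is the derived state throughout.
C1 (derived state '1') is shared by all ingroup taxa — unites the whole ingroup.
C2: derived state '1' in Species B and Species J only — synapomorphy for {Species B, Species J}.
C3 (derived state '1') is unique to Species J (autapomorphy; uninformative for grouping).
Most parsimonious ingroup topology: ((Species B,Species J),Species E).
The clade {Species B, Species J} is supported by C2: its derived state '1' occurs in exactly those taxa and in no other taxon (including the outgroup).

C2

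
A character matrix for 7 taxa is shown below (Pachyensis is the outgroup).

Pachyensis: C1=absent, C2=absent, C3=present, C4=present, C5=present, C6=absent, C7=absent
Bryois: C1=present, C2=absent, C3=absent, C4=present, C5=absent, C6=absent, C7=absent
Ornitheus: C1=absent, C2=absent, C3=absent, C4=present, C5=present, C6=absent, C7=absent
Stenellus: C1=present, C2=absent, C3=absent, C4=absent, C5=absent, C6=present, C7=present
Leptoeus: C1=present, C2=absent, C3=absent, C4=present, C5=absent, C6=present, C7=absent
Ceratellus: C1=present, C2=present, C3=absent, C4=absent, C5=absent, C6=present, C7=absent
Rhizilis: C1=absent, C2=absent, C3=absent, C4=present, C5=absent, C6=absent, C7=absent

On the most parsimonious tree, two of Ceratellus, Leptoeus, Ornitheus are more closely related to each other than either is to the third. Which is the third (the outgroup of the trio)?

Character polarity is set by the outgroup: the derived state is whichever differs from the outgroup's state, so for C3, C4, C5 the derived state is 'absent', and for the remaining characters it is 'present'.
C1 (derived state 'present') is shared by Bryois, Ceratellus, Leptoeus, and Stenellus — a synapomorphy uniting that clade.
C2: derived state 'present' in Ceratellus only — an autapomorphy, so it tells us nothing about relationships among taxa.
C3 (derived state 'absent') is shared by all ingroup taxa — unites the whole ingroup.
Only Ceratellus and Stenellus show the derived state 'absent' for C4, supporting them as a clade.
C5 (derived state 'absent') is shared by Bryois, Ceratellus, Leptoeus, Rhizilis, and Stenellus — a synapomorphy uniting that clade.
Only Ceratellus, Leptoeus, and Stenellus show the derived state 'present' for C6, supporting them as a clade.
C7: derived state 'present' in Stenellus only — an autapomorphy, so it tells us nothing about relationships among taxa.
Most parsimonious ingroup topology: (((Bryois,((Stenellus,Ceratellus),Leptoeus)),Rhizilis),Ornitheus).
Leptoeus and Ceratellus share a more recent common ancestor with each other than either does with Ornitheus, so Ornitheus is the least closely related of the three.

Ornitheus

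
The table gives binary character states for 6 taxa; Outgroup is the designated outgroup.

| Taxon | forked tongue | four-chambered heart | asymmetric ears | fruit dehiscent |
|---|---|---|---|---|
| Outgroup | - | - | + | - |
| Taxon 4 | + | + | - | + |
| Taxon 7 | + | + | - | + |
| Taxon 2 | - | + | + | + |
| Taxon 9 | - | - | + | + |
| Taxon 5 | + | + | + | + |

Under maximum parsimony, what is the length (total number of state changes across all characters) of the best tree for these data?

4

Character polarity is set by the outgroup: the derived state is whichever differs from the outgroup's state, so for asymmetric ears the derived state is '-', and for the remaining characters it is '+'.
forked tongue: derived state '+' in Taxon 4, Taxon 5, and Taxon 7 only — synapomorphy for {Taxon 4, Taxon 5, Taxon 7}.
four-chambered heart: derived state '+' in Taxon 2, Taxon 4, Taxon 5, and Taxon 7 only — synapomorphy for {Taxon 2, Taxon 4, Taxon 5, Taxon 7}.
asymmetric ears (derived state '-') is shared by Taxon 4 and Taxon 7 — a synapomorphy uniting that clade.
All ingroup taxa share the derived state '+' for fruit dehiscent; it defines the ingroup but does not resolve relationships within it.
Most parsimonious ingroup topology: ((((Taxon 4,Taxon 7),Taxon 5),Taxon 2),Taxon 9).
Changes per character on this tree: forked tongue: 1; four-chambered heart: 1; asymmetric ears: 1; fruit dehiscent: 1.
Total = 4.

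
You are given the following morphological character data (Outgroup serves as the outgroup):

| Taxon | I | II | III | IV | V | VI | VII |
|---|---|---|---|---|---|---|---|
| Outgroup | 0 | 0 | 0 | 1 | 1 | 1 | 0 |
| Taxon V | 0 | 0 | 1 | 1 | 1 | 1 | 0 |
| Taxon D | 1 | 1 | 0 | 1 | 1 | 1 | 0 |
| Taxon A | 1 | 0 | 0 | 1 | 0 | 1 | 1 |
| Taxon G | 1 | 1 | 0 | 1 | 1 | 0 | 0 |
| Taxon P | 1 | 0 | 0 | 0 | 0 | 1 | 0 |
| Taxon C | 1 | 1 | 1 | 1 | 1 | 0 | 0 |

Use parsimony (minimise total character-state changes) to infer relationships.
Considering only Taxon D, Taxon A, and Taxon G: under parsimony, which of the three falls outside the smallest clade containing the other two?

Character polarity is set by the outgroup: the derived state is whichever differs from the outgroup's state, so for IV, V, VI the derived state is '0', and for the remaining characters it is '1'.
Only Taxon A, Taxon C, Taxon D, Taxon G, and Taxon P show the derived state '1' for I, supporting them as a clade.
II: derived state '1' in Taxon C, Taxon D, and Taxon G only — synapomorphy for {Taxon C, Taxon D, Taxon G}.
III groups Taxon C and Taxon V, which is incompatible with the clades supported by the remaining characters; treating it as convergent (homoplasy) costs fewer steps than any alternative tree.
IV (derived state '0') is unique to Taxon P (autapomorphy; uninformative for grouping).
Only Taxon A and Taxon P show the derived state '0' for V, supporting them as a clade.
VI (derived state '0') is shared by Taxon C and Taxon G — a synapomorphy uniting that clade.
VII (derived state '1') is unique to Taxon A (autapomorphy; uninformative for grouping).
Most parsimonious ingroup topology: (Taxon V,((Taxon D,(Taxon G,Taxon C)),(Taxon A,Taxon P))).
Taxon D and Taxon G share a more recent common ancestor with each other than either does with Taxon A, so Taxon A is the least closely related of the three.

Taxon A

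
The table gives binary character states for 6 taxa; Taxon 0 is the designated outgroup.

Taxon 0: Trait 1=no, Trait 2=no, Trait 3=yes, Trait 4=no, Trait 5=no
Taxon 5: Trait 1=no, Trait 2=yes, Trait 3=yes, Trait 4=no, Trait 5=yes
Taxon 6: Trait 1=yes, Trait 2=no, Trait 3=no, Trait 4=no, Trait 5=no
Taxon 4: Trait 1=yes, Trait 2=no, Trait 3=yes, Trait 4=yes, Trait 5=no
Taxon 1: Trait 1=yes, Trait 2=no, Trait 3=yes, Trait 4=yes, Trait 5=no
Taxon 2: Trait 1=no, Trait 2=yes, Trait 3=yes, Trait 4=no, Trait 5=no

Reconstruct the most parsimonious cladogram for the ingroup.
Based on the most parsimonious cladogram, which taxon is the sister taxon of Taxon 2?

Taxon 5

Character polarity is set by the outgroup: the derived state is whichever differs from the outgroup's state, so for Trait 3 the derived state is 'no', and for the remaining characters it is 'yes'.
Trait 1 (derived state 'yes') is shared by Taxon 1, Taxon 4, and Taxon 6 — a synapomorphy uniting that clade.
Trait 2 (derived state 'yes') is shared by Taxon 2 and Taxon 5 — a synapomorphy uniting that clade.
Trait 3: derived state 'no' in Taxon 6 only — an autapomorphy, so it tells us nothing about relationships among taxa.
Trait 4: derived state 'yes' in Taxon 1 and Taxon 4 only — synapomorphy for {Taxon 1, Taxon 4}.
Trait 5: derived state 'yes' in Taxon 5 only — an autapomorphy, so it tells us nothing about relationships among taxa.
Most parsimonious ingroup topology: ((Taxon 5,Taxon 2),(Taxon 6,(Taxon 4,Taxon 1))).
Taxon 2 and Taxon 5 form a cherry on this tree, so they are sister taxa.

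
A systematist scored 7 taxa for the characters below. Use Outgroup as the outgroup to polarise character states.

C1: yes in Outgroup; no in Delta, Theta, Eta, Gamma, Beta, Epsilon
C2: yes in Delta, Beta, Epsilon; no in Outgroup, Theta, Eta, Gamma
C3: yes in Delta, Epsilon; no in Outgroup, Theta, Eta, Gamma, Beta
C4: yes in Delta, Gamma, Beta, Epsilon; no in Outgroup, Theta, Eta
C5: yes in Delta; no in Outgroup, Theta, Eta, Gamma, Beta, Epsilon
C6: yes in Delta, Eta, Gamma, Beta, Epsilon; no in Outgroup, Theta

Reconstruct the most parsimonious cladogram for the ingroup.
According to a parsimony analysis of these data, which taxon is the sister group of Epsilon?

Character polarity is set by the outgroup: the derived state is whichever differs from the outgroup's state, so for C1 the derived state is 'no', and for the remaining characters it is 'yes'.
All ingroup taxa share the derived state 'no' for C1; it defines the ingroup but does not resolve relationships within it.
C2 (derived state 'yes') is shared by Beta, Delta, and Epsilon — a synapomorphy uniting that clade.
Only Delta and Epsilon show the derived state 'yes' for C3, supporting them as a clade.
Only Beta, Delta, Epsilon, and Gamma show the derived state 'yes' for C4, supporting them as a clade.
C5: derived state 'yes' in Delta only — an autapomorphy, so it tells us nothing about relationships among taxa.
Only Beta, Delta, Epsilon, Eta, and Gamma show the derived state 'yes' for C6, supporting them as a clade.
Most parsimonious ingroup topology: (((((Delta,Epsilon),Beta),Gamma),Eta),Theta).
Epsilon and Delta form a cherry on this tree, so they are sister taxa.

Delta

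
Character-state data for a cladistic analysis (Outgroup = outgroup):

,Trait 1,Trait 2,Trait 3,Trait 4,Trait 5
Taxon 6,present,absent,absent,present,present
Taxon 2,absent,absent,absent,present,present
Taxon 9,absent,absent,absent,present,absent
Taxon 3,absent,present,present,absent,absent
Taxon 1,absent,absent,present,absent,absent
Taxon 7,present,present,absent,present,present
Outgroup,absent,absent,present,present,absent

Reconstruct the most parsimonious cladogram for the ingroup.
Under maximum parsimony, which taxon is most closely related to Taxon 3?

Character polarity is set by the outgroup: the derived state is whichever differs from the outgroup's state, so for Trait 3, Trait 4 the derived state is 'absent', and for the remaining characters it is 'present'.
Trait 1 (derived state 'present') is shared by Taxon 6 and Taxon 7 — a synapomorphy uniting that clade.
Trait 2 groups Taxon 3 and Taxon 7, which is incompatible with the clades supported by the remaining characters; treating it as convergent (homoplasy) costs fewer steps than any alternative tree.
Trait 3: derived state 'absent' in Taxon 2, Taxon 6, Taxon 7, and Taxon 9 only — synapomorphy for {Taxon 2, Taxon 6, Taxon 7, Taxon 9}.
Only Taxon 1 and Taxon 3 show the derived state 'absent' for Trait 4, supporting them as a clade.
Only Taxon 2, Taxon 6, and Taxon 7 show the derived state 'present' for Trait 5, supporting them as a clade.
Most parsimonious ingroup topology: ((Taxon 3,Taxon 1),((Taxon 2,(Taxon 6,Taxon 7)),Taxon 9)).
Taxon 3 and Taxon 1 form a cherry on this tree, so they are sister taxa.

Taxon 1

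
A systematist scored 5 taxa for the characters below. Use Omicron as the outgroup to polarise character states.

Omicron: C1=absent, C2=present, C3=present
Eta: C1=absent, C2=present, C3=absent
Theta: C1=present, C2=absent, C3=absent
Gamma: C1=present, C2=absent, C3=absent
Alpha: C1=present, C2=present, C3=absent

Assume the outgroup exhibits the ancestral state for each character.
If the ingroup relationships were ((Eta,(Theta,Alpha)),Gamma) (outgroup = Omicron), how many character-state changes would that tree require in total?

Map each character onto ((Eta,(Theta,Alpha)),Gamma) (rooted by Omicron) and count the minimum state changes it requires (Fitch parsimony):
C1: 2; C2: 2; C3: 1.
Total tree length = 5.

5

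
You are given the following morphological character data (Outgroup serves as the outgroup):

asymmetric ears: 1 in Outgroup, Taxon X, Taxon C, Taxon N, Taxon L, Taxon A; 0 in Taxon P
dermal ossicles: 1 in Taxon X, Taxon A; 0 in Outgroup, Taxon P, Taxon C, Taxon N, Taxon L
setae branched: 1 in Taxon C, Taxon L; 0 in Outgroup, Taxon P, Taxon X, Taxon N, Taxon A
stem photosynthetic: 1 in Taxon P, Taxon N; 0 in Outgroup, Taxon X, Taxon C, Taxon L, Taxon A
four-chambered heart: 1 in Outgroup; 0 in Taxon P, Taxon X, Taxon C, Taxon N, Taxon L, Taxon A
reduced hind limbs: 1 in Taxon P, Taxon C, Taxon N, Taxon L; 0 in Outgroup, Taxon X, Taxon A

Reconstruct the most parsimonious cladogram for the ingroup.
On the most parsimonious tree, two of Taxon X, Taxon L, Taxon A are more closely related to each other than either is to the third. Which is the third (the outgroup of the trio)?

Taxon L

Character polarity is set by the outgroup: the derived state is whichever differs from the outgroup's state, so for asymmetric ears, four-chambered heart the derived state is '0', and for the remaining characters it is '1'.
asymmetric ears (derived state '0') is unique to Taxon P (autapomorphy; uninformative for grouping).
dermal ossicles: derived state '1' in Taxon A and Taxon X only — synapomorphy for {Taxon A, Taxon X}.
Only Taxon C and Taxon L show the derived state '1' for setae branched, supporting them as a clade.
Only Taxon N and Taxon P show the derived state '1' for stem photosynthetic, supporting them as a clade.
four-chambered heart (derived state '0') is shared by all ingroup taxa — unites the whole ingroup.
reduced hind limbs: derived state '1' in Taxon C, Taxon L, Taxon N, and Taxon P only — synapomorphy for {Taxon C, Taxon L, Taxon N, Taxon P}.
Most parsimonious ingroup topology: (((Taxon P,Taxon N),(Taxon C,Taxon L)),(Taxon X,Taxon A)).
Taxon A and Taxon X share a more recent common ancestor with each other than either does with Taxon L, so Taxon L is the least closely related of the three.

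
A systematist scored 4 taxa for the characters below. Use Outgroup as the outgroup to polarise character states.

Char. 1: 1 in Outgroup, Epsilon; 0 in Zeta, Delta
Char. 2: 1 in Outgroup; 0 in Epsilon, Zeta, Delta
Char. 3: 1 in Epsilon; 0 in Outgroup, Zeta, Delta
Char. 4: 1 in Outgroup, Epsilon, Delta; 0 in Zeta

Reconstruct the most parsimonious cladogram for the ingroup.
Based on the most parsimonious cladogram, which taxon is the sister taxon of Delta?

Character polarity is set by the outgroup: the derived state is whichever differs from the outgroup's state, so for Char. 1, Char. 2, Char. 4 the derived state is '0', and for the remaining characters it is '1'.
Char. 1 (derived state '0') is shared by Delta and Zeta — a synapomorphy uniting that clade.
Char. 2 (derived state '0') is shared by all ingroup taxa — unites the whole ingroup.
Char. 3 (derived state '1') is unique to Epsilon (autapomorphy; uninformative for grouping).
Char. 4: derived state '0' in Zeta only — an autapomorphy, so it tells us nothing about relationships among taxa.
Most parsimonious ingroup topology: (Epsilon,(Zeta,Delta)).
Delta and Zeta form a cherry on this tree, so they are sister taxa.

Zeta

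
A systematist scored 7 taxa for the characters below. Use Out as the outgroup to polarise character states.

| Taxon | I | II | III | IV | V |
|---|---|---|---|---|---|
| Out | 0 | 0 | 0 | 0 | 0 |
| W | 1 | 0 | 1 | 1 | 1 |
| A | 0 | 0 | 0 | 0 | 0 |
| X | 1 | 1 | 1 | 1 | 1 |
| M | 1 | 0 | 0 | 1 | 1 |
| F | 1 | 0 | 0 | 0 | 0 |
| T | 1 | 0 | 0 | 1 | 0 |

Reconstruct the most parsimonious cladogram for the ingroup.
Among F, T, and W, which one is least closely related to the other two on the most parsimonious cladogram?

The outgroup has state '0' for every character, so '1' is the derived state throughout.
I: derived state '1' in F, M, T, W, and X only — synapomorphy for {F, M, T, W, X}.
II: derived state '1' in X only — an autapomorphy, so it tells us nothing about relationships among taxa.
III: derived state '1' in W and X only — synapomorphy for {W, X}.
IV: derived state '1' in M, T, W, and X only — synapomorphy for {M, T, W, X}.
V (derived state '1') is shared by M, W, and X — a synapomorphy uniting that clade.
Most parsimonious ingroup topology: (((((W,X),M),T),F),A).
T and W share a more recent common ancestor with each other than either does with F, so F is the least closely related of the three.

F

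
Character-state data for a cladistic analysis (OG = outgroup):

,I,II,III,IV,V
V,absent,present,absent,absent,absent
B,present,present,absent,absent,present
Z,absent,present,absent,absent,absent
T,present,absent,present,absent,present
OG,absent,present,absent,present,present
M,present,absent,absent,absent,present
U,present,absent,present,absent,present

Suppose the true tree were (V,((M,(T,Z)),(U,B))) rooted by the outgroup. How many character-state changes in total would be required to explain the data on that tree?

Map each character onto (V,((M,(T,Z)),(U,B))) (rooted by OG) and count the minimum state changes it requires (Fitch parsimony):
I: 2; II: 3; III: 2; IV: 1; V: 2.
Total tree length = 10.

10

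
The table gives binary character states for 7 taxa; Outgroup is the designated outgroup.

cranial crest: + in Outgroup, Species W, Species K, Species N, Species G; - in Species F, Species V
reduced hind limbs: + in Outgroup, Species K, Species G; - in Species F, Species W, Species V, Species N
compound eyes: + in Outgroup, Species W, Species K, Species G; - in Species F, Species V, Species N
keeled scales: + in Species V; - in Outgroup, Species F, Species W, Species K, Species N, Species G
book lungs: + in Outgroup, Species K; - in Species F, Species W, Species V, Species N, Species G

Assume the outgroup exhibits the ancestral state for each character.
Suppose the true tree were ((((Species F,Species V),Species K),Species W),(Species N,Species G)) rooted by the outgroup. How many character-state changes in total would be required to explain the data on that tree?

9

Map each character onto ((((Species F,Species V),Species K),Species W),(Species N,Species G)) (rooted by Outgroup) and count the minimum state changes it requires (Fitch parsimony):
cranial crest: 1; reduced hind limbs: 3; compound eyes: 2; keeled scales: 1; book lungs: 2.
Total tree length = 9.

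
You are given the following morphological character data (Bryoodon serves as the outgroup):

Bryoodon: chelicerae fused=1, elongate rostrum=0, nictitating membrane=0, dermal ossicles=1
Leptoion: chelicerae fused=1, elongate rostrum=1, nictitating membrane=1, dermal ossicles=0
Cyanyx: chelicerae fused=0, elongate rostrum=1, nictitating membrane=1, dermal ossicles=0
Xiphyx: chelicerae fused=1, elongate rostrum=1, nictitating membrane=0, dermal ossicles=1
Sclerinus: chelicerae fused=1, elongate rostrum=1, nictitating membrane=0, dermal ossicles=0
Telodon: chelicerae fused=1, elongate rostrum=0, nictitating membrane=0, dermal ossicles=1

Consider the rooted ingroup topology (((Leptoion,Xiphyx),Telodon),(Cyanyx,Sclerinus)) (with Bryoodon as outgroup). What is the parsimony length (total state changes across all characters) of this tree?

Map each character onto (((Leptoion,Xiphyx),Telodon),(Cyanyx,Sclerinus)) (rooted by Bryoodon) and count the minimum state changes it requires (Fitch parsimony):
chelicerae fused: 1; elongate rostrum: 2; nictitating membrane: 2; dermal ossicles: 2.
Total tree length = 7.

7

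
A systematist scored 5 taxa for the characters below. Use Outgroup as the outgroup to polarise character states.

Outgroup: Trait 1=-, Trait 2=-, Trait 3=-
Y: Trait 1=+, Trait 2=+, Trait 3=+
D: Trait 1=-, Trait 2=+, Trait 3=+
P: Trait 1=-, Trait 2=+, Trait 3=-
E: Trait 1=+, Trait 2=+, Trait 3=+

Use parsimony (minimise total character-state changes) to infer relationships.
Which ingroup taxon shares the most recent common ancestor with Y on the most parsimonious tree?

E

The outgroup has state '-' for every character, so '+' is the derived state throughout.
Only E and Y show the derived state '+' for Trait 1, supporting them as a clade.
All ingroup taxa share the derived state '+' for Trait 2; it defines the ingroup but does not resolve relationships within it.
Only D, E, and Y show the derived state '+' for Trait 3, supporting them as a clade.
Most parsimonious ingroup topology: (((Y,E),D),P).
Y and E form a cherry on this tree, so they are sister taxa.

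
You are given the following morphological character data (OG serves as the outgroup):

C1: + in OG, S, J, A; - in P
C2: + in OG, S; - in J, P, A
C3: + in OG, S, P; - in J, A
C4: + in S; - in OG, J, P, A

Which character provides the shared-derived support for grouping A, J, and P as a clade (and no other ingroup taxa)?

C2

Character polarity is set by the outgroup: the derived state is whichever differs from the outgroup's state, so for C1, C2, C3 the derived state is '-', and for the remaining characters it is '+'.
C1 (derived state '-') is unique to P (autapomorphy; uninformative for grouping).
C2: derived state '-' in A, J, and P only — synapomorphy for {A, J, P}.
C3: derived state '-' in A and J only — synapomorphy for {A, J}.
C4: derived state '+' in S only — an autapomorphy, so it tells us nothing about relationships among taxa.
Most parsimonious ingroup topology: (S,((A,J),P)).
The clade {A, J, P} is supported by C2: its derived state '-' occurs in exactly those taxa and in no other taxon (including the outgroup).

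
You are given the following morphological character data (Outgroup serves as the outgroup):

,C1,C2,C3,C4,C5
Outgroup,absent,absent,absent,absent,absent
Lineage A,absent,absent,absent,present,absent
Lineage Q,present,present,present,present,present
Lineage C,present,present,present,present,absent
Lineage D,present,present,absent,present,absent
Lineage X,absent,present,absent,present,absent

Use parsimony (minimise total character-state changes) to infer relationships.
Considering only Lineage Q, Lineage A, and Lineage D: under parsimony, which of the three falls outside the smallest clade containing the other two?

Lineage A

The outgroup has state 'absent' for every character, so 'present' is the derived state throughout.
Only Lineage C, Lineage D, and Lineage Q show the derived state 'present' for C1, supporting them as a clade.
Only Lineage C, Lineage D, Lineage Q, and Lineage X show the derived state 'present' for C2, supporting them as a clade.
C3: derived state 'present' in Lineage C and Lineage Q only — synapomorphy for {Lineage C, Lineage Q}.
C4 (derived state 'present') is shared by all ingroup taxa — unites the whole ingroup.
C5 (derived state 'present') is unique to Lineage Q (autapomorphy; uninformative for grouping).
Most parsimonious ingroup topology: (Lineage A,(Lineage X,(Lineage D,(Lineage Q,Lineage C)))).
Lineage Q and Lineage D share a more recent common ancestor with each other than either does with Lineage A, so Lineage A is the least closely related of the three.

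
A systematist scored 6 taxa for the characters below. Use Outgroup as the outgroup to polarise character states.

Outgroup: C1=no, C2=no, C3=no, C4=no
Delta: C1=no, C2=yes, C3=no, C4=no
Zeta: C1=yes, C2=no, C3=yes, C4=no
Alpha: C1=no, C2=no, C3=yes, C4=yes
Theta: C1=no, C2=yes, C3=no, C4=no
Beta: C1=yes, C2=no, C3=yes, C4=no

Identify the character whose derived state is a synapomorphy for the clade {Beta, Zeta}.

C1

The outgroup has state 'no' for every character, so 'yes' is the derived state throughout.
C1: derived state 'yes' in Beta and Zeta only — synapomorphy for {Beta, Zeta}.
Only Delta and Theta show the derived state 'yes' for C2, supporting them as a clade.
C3: derived state 'yes' in Alpha, Beta, and Zeta only — synapomorphy for {Alpha, Beta, Zeta}.
C4: derived state 'yes' in Alpha only — an autapomorphy, so it tells us nothing about relationships among taxa.
Most parsimonious ingroup topology: ((Delta,Theta),((Zeta,Beta),Alpha)).
The clade {Beta, Zeta} is supported by C1: its derived state 'yes' occurs in exactly those taxa and in no other taxon (including the outgroup).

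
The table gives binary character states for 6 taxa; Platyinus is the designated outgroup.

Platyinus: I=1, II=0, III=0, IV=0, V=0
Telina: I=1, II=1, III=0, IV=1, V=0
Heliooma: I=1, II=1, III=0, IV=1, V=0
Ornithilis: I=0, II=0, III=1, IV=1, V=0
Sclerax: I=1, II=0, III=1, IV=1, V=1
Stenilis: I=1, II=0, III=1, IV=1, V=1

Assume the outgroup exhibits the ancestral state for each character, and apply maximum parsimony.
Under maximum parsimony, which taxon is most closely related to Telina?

Character polarity is set by the outgroup: the derived state is whichever differs from the outgroup's state, so for I the derived state is '0', and for the remaining characters it is '1'.
I: derived state '0' in Ornithilis only — an autapomorphy, so it tells us nothing about relationships among taxa.
II: derived state '1' in Heliooma and Telina only — synapomorphy for {Heliooma, Telina}.
III (derived state '1') is shared by Ornithilis, Sclerax, and Stenilis — a synapomorphy uniting that clade.
All ingroup taxa share the derived state '1' for IV; it defines the ingroup but does not resolve relationships within it.
V: derived state '1' in Sclerax and Stenilis only — synapomorphy for {Sclerax, Stenilis}.
Most parsimonious ingroup topology: ((Telina,Heliooma),(Ornithilis,(Sclerax,Stenilis))).
Telina and Heliooma form a cherry on this tree, so they are sister taxa.

Heliooma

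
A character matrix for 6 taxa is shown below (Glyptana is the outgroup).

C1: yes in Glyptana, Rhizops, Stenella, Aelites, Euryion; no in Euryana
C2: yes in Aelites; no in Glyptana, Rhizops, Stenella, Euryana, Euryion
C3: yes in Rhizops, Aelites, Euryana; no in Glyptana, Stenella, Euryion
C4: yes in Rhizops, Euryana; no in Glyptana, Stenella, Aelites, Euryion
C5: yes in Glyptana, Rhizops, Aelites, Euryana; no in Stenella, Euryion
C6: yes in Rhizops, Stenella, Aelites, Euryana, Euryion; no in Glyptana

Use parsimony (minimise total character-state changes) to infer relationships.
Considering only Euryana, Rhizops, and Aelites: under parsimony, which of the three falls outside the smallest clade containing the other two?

Aelites

Character polarity is set by the outgroup: the derived state is whichever differs from the outgroup's state, so for C1, C5 the derived state is 'no', and for the remaining characters it is 'yes'.
C1: derived state 'no' in Euryana only — an autapomorphy, so it tells us nothing about relationships among taxa.
C2 (derived state 'yes') is unique to Aelites (autapomorphy; uninformative for grouping).
C3: derived state 'yes' in Aelites, Euryana, and Rhizops only — synapomorphy for {Aelites, Euryana, Rhizops}.
Only Euryana and Rhizops show the derived state 'yes' for C4, supporting them as a clade.
C5 (derived state 'no') is shared by Euryion and Stenella — a synapomorphy uniting that clade.
All ingroup taxa share the derived state 'yes' for C6; it defines the ingroup but does not resolve relationships within it.
Most parsimonious ingroup topology: (((Rhizops,Euryana),Aelites),(Stenella,Euryion)).
Euryana and Rhizops share a more recent common ancestor with each other than either does with Aelites, so Aelites is the least closely related of the three.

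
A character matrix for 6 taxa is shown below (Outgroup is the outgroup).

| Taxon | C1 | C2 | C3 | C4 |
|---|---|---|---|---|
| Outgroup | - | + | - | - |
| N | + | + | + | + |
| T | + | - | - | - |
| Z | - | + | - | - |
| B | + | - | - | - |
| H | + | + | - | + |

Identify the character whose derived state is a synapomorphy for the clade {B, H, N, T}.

C1

Character polarity is set by the outgroup: the derived state is whichever differs from the outgroup's state, so for C2 the derived state is '-', and for the remaining characters it is '+'.
Only B, H, N, and T show the derived state '+' for C1, supporting them as a clade.
C2 (derived state '-') is shared by B and T — a synapomorphy uniting that clade.
C3 (derived state '+') is unique to N (autapomorphy; uninformative for grouping).
Only H and N show the derived state '+' for C4, supporting them as a clade.
Most parsimonious ingroup topology: (((N,H),(T,B)),Z).
The clade {B, H, N, T} is supported by C1: its derived state '+' occurs in exactly those taxa and in no other taxon (including the outgroup).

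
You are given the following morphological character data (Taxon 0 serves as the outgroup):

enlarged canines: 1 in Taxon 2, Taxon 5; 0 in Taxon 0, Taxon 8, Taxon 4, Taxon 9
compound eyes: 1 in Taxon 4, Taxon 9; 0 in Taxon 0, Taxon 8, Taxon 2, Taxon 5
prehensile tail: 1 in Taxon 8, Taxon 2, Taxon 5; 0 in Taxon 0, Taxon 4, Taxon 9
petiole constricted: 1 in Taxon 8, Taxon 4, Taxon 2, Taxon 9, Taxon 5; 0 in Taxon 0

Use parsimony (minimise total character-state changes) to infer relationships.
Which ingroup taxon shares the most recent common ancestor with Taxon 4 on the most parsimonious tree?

The outgroup has state '0' for every character, so '1' is the derived state throughout.
Only Taxon 2 and Taxon 5 show the derived state '1' for enlarged canines, supporting them as a clade.
compound eyes (derived state '1') is shared by Taxon 4 and Taxon 9 — a synapomorphy uniting that clade.
prehensile tail: derived state '1' in Taxon 2, Taxon 5, and Taxon 8 only — synapomorphy for {Taxon 2, Taxon 5, Taxon 8}.
petiole constricted (derived state '1') is shared by all ingroup taxa — unites the whole ingroup.
Most parsimonious ingroup topology: ((Taxon 8,(Taxon 2,Taxon 5)),(Taxon 4,Taxon 9)).
Taxon 4 and Taxon 9 form a cherry on this tree, so they are sister taxa.

Taxon 9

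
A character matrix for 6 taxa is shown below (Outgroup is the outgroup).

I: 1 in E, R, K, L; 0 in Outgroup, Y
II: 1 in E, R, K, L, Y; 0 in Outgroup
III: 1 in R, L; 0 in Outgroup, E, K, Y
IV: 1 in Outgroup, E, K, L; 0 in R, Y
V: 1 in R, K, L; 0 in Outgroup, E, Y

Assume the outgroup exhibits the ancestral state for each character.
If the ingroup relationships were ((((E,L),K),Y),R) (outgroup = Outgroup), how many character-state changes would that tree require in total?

Map each character onto ((((E,L),K),Y),R) (rooted by Outgroup) and count the minimum state changes it requires (Fitch parsimony):
I: 2; II: 1; III: 2; IV: 2; V: 3.
Total tree length = 10.

10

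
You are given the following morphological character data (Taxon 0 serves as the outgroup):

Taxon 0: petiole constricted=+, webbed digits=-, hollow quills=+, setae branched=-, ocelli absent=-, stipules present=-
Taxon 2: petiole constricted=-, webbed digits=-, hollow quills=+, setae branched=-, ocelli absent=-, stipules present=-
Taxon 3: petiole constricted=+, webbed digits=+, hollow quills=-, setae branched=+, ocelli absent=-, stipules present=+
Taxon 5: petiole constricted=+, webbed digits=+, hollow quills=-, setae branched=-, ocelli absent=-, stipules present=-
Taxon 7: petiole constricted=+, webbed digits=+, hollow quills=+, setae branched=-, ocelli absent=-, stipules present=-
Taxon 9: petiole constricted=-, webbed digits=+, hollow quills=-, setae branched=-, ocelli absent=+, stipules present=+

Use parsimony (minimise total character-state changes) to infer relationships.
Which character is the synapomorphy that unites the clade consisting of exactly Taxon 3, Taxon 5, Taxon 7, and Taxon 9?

webbed digits

Character polarity is set by the outgroup: the derived state is whichever differs from the outgroup's state, so for petiole constricted, hollow quills the derived state is '-', and for the remaining characters it is '+'.
petiole constricted groups Taxon 2 and Taxon 9, which is incompatible with the clades supported by the remaining characters; treating it as convergent (homoplasy) costs fewer steps than any alternative tree.
webbed digits: derived state '+' in Taxon 3, Taxon 5, Taxon 7, and Taxon 9 only — synapomorphy for {Taxon 3, Taxon 5, Taxon 7, Taxon 9}.
hollow quills (derived state '-') is shared by Taxon 3, Taxon 5, and Taxon 9 — a synapomorphy uniting that clade.
setae branched (derived state '+') is unique to Taxon 3 (autapomorphy; uninformative for grouping).
ocelli absent: derived state '+' in Taxon 9 only — an autapomorphy, so it tells us nothing about relationships among taxa.
stipules present: derived state '+' in Taxon 3 and Taxon 9 only — synapomorphy for {Taxon 3, Taxon 9}.
Most parsimonious ingroup topology: (Taxon 2,(((Taxon 3,Taxon 9),Taxon 5),Taxon 7)).
The clade {Taxon 3, Taxon 5, Taxon 7, Taxon 9} is supported by webbed digits: its derived state '+' occurs in exactly those taxa and in no other taxon (including the outgroup).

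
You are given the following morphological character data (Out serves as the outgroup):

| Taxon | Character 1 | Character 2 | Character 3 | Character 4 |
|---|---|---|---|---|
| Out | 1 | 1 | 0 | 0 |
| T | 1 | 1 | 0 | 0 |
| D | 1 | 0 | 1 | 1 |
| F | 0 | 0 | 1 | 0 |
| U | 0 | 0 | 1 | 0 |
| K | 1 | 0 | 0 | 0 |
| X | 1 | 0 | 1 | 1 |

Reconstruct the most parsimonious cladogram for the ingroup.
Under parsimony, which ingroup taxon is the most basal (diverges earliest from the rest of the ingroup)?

Character polarity is set by the outgroup: the derived state is whichever differs from the outgroup's state, so for Character 1, Character 2 the derived state is '0', and for the remaining characters it is '1'.
Only F and U show the derived state '0' for Character 1, supporting them as a clade.
Only D, F, K, U, and X show the derived state '0' for Character 2, supporting them as a clade.
Character 3: derived state '1' in D, F, U, and X only — synapomorphy for {D, F, U, X}.
Only D and X show the derived state '1' for Character 4, supporting them as a clade.
Most parsimonious ingroup topology: (T,(((D,X),(F,U)),K)).
T is sister to the clade containing all other ingroup taxa, so it is the earliest-diverging (most basal) ingroup lineage.

T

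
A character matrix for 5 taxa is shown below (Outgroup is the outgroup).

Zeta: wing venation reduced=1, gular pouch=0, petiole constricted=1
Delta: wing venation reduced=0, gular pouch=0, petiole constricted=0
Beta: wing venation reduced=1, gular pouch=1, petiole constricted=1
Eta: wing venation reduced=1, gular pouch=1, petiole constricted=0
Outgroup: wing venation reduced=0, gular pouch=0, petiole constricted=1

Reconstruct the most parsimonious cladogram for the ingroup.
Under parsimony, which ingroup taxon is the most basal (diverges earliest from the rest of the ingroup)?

Delta

Character polarity is set by the outgroup: the derived state is whichever differs from the outgroup's state, so for petiole constricted the derived state is '0', and for the remaining characters it is '1'.
wing venation reduced: derived state '1' in Beta, Eta, and Zeta only — synapomorphy for {Beta, Eta, Zeta}.
gular pouch: derived state '1' in Beta and Eta only — synapomorphy for {Beta, Eta}.
petiole constricted groups Delta and Eta, which is incompatible with the clades supported by the remaining characters; treating it as convergent (homoplasy) costs fewer steps than any alternative tree.
Most parsimonious ingroup topology: (Delta,(Zeta,(Eta,Beta))).
Delta is sister to the clade containing all other ingroup taxa, so it is the earliest-diverging (most basal) ingroup lineage.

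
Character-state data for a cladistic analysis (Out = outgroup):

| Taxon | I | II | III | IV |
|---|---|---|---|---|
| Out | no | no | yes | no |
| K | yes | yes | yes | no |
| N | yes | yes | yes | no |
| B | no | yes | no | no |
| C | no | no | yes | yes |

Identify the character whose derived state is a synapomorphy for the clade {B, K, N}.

Character polarity is set by the outgroup: the derived state is whichever differs from the outgroup's state, so for III the derived state is 'no', and for the remaining characters it is 'yes'.
I (derived state 'yes') is shared by K and N — a synapomorphy uniting that clade.
Only B, K, and N show the derived state 'yes' for II, supporting them as a clade.
III (derived state 'no') is unique to B (autapomorphy; uninformative for grouping).
IV: derived state 'yes' in C only — an autapomorphy, so it tells us nothing about relationships among taxa.
Most parsimonious ingroup topology: (((K,N),B),C).
The clade {B, K, N} is supported by II: its derived state 'yes' occurs in exactly those taxa and in no other taxon (including the outgroup).

II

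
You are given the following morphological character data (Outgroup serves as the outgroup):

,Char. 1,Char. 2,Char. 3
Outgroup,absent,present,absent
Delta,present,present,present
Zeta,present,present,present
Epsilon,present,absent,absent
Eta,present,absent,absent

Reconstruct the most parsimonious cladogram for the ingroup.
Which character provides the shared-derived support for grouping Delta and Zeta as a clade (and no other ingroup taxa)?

Character polarity is set by the outgroup: the derived state is whichever differs from the outgroup's state, so for Char. 2 the derived state is 'absent', and for the remaining characters it is 'present'.
Char. 1 (derived state 'present') is shared by all ingroup taxa — unites the whole ingroup.
Char. 2 (derived state 'absent') is shared by Epsilon and Eta — a synapomorphy uniting that clade.
Char. 3: derived state 'present' in Delta and Zeta only — synapomorphy for {Delta, Zeta}.
Most parsimonious ingroup topology: ((Delta,Zeta),(Epsilon,Eta)).
The clade {Delta, Zeta} is supported by Char. 3: its derived state 'present' occurs in exactly those taxa and in no other taxon (including the outgroup).

Char. 3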